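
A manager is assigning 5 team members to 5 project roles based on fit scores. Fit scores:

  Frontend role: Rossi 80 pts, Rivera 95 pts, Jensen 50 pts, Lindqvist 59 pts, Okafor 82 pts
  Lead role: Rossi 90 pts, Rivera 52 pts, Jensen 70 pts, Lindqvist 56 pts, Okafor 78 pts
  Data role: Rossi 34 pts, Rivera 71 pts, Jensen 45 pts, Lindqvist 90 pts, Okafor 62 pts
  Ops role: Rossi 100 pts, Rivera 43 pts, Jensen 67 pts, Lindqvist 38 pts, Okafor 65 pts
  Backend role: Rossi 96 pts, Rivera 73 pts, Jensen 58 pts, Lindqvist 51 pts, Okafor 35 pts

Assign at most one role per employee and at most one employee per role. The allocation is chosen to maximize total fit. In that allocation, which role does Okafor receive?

Optimal: Rossi→Backend role (96 pts), Rivera→Frontend role (95 pts), Jensen→Ops role (67 pts), Lindqvist→Data role (90 pts), Okafor→Lead role (78 pts) — total 96+95+67+90+78 = 426 pts.
Max-entry greedy (repeatedly take the single best remaining cell) gives 421 pts, worse by 5.
Next-best assignment: Rossi→Ops role, Rivera→Frontend role, Jensen→Backend role, Lindqvist→Data role, Okafor→Lead role = 421 pts.
No other one-to-one assignment exceeds 426 pts.
Okafor's own top role is Frontend role (82 pts), but forcing Okafor→Frontend role and reassigning the rest optimally gives only 415 pts — worse by 11.

Okafor receives Lead role.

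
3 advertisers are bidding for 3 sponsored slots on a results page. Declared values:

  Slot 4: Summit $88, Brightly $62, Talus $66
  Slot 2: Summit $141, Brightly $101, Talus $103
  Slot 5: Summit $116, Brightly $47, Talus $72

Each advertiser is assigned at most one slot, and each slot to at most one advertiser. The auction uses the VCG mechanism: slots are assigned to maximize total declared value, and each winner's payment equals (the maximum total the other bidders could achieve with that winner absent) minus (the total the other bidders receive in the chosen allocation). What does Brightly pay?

Brightly pays $37.

Efficient allocation: Summit→Slot 5 ($116), Brightly→Slot 2 ($101), Talus→Slot 4 ($66); total welfare W = $283.
Brightly receives Slot 2 at value $101, so the others get W − 101 = $182.
Without Brightly: best allocation of the remaining 2 bidders over all 3 slots is Summit→Slot 5 ($116), Talus→Slot 2 ($103), total $219.
VCG payment = (others' best without Brightly) − (others' welfare with Brightly) = 219 − 182 = $37.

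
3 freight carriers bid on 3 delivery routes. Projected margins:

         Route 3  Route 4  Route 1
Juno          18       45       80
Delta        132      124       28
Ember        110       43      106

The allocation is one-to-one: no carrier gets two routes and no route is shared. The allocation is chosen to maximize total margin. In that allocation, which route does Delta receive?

Optimal: Juno→Route 1 ($80k), Delta→Route 4 ($124k), Ember→Route 3 ($110k) — total 80+124+110 = $314k.
Max-entry greedy (repeatedly take the single best remaining cell) gives $283k, worse by 31.
Delta's own top route is Route 3 ($132k), but forcing Delta→Route 3 and reassigning the rest optimally gives only $283k — worse by 31.

Delta receives Route 4.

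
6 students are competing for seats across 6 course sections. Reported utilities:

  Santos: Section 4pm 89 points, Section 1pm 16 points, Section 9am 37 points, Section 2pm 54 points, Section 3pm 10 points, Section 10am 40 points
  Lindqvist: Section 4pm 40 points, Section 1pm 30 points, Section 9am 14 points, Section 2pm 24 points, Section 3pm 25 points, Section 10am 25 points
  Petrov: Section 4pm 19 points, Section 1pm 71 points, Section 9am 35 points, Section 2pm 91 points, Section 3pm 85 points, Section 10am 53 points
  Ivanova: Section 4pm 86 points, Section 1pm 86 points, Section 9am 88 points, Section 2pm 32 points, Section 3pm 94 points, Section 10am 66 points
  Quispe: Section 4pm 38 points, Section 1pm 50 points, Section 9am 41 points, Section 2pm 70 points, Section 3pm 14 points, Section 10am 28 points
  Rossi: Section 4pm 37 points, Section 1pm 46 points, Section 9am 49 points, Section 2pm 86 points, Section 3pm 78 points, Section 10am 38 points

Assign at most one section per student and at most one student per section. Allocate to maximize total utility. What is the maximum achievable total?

Optimal: Santos→Section 4pm (89 points), Lindqvist→Section 10am (25 points), Petrov→Section 3pm (85 points), Ivanova→Section 9am (88 points), Quispe→Section 1pm (50 points), Rossi→Section 2pm (86 points) — total 89+25+85+88+50+86 = 423 points.
Column-greedy (each section in turn goes to its best remaining student) gives 368 points, worse by 55.
Next-best assignment: Santos→Section 4pm, Lindqvist→Section 10am, Petrov→Section 1pm, Ivanova→Section 9am, Quispe→Section 2pm, Rossi→Section 3pm = 421 points.
Checked against all permutations: 423 points is optimal.

Maximum total: 423 points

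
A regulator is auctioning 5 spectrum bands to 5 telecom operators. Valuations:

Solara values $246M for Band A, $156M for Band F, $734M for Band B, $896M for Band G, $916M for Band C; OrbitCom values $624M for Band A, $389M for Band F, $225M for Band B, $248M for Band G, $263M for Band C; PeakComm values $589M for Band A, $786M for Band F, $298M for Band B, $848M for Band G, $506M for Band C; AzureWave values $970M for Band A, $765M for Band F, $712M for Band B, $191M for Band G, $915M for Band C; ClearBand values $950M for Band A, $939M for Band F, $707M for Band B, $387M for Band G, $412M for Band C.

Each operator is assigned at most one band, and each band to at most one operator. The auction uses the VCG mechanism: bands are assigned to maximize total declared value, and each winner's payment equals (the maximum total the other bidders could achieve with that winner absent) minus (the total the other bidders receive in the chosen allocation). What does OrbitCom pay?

Efficient allocation: Solara→Band B ($734M), OrbitCom→Band A ($624M), PeakComm→Band G ($848M), AzureWave→Band C ($915M), ClearBand→Band F ($939M); total welfare W = $4060M.
OrbitCom receives Band A at value $624M, so the others get W − 624 = $3436M.
Without OrbitCom: best allocation of the remaining 4 bidders over all 5 bands is Solara→Band C ($916M), PeakComm→Band G ($848M), AzureWave→Band A ($970M), ClearBand→Band F ($939M), total $3673M.
VCG payment = (others' best without OrbitCom) − (others' welfare with OrbitCom) = 3673 − 3436 = $237M.

OrbitCom pays $237M.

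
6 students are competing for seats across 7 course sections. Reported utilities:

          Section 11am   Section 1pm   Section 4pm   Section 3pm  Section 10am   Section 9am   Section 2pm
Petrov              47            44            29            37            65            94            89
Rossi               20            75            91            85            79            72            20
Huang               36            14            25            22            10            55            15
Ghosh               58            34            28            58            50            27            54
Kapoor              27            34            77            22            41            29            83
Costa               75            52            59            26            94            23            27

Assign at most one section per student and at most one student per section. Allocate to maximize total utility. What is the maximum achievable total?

Maximum total: 458 points

Optimal: Petrov→Section 2pm (89 points), Rossi→Section 3pm (85 points), Huang→Section 9am (55 points), Ghosh→Section 11am (58 points), Kapoor→Section 4pm (77 points), Costa→Section 10am (94 points) — total 89+85+55+58+77+94 = 458 points.
Row-greedy (each student in turn takes its best remaining section) gives 456 points, worse by 2.
Next-best assignment: Petrov→Section 9am, Rossi→Section 4pm, Huang→Section 11am, Ghosh→Section 3pm, Kapoor→Section 2pm, Costa→Section 10am = 456 points.
Swapping Petrov↔Rossi (Petrov→Section 3pm 37 points, Rossi→Section 2pm 20 points) loses 117.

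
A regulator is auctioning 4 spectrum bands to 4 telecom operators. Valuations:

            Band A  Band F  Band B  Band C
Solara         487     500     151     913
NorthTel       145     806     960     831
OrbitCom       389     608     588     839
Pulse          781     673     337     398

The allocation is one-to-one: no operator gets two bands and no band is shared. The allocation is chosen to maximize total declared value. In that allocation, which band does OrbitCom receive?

OrbitCom receives Band F.

This is a one-to-one assignment (maximum-weight bipartite matching).
Optimal: Solara→Band C ($913M), NorthTel→Band B ($960M), OrbitCom→Band F ($608M), Pulse→Band A ($781M) — total 913+960+608+781 = $3262M.
Column-greedy (each band in turn goes to its best remaining operator) gives $3088M, worse by 174.
Every other assignment is strictly worse.
OrbitCom's own top band is Band C ($839M), but forcing OrbitCom→Band C and reassigning the rest optimally gives only $3080M — worse by 182.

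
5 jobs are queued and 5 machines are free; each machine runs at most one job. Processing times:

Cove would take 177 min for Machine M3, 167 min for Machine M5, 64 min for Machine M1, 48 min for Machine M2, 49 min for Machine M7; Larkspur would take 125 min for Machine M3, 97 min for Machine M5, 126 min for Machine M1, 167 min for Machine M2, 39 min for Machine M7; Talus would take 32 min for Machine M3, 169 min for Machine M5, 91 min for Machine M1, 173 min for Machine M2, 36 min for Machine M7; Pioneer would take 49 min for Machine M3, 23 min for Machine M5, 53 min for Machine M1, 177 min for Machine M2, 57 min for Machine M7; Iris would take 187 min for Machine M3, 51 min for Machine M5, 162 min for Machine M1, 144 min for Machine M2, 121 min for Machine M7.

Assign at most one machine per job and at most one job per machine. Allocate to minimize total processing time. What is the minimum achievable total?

Minimum total: 223 min

This is the linear assignment problem.
Optimal: Cove→Machine M2 (48 min), Larkspur→Machine M7 (39 min), Talus→Machine M3 (32 min), Pioneer→Machine M1 (53 min), Iris→Machine M5 (51 min) — total 48+39+32+53+51 = 223 min.
Column-greedy (each machine in turn goes to its cheapest remaining job) gives 302 min, worse by 79.
Next-best assignment: Cove→Machine M2, Larkspur→Machine M7, Talus→Machine M1, Pioneer→Machine M3, Iris→Machine M5 = 278 min.
Checked against all permutations: 223 min is optimal.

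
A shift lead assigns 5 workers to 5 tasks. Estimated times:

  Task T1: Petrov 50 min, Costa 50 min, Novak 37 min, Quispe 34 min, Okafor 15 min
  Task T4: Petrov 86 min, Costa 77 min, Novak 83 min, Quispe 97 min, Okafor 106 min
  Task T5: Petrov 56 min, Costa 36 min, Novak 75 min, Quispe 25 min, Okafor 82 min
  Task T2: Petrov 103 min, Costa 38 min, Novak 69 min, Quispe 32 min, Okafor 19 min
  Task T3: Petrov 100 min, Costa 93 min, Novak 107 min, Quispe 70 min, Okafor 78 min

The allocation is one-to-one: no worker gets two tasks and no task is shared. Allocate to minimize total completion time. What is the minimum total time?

Treat this as an assignment problem: match each worker to one task.
Optimal: Petrov→Task T4 (86 min), Costa→Task T5 (36 min), Novak→Task T1 (37 min), Quispe→Task T3 (70 min), Okafor→Task T2 (19 min) — total 86+36+37+70+19 = 248 min.
Min-entry greedy (repeatedly take the single cheapest remaining cell) gives 261 min, worse by 13.
Every other assignment is strictly worse.

Minimum total: 248 min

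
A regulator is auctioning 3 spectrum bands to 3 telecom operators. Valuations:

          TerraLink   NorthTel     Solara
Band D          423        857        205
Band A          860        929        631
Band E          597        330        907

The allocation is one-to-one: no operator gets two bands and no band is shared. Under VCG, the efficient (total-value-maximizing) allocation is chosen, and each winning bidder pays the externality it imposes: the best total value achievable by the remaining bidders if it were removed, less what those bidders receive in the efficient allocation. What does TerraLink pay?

Efficient allocation: TerraLink→Band A ($860M), NorthTel→Band D ($857M), Solara→Band E ($907M); total welfare W = $2624M.
TerraLink receives Band A at value $860M, so the others get W − 860 = $1764M.
Without TerraLink: best allocation of the remaining 2 bidders over all 3 bands is NorthTel→Band A ($929M), Solara→Band E ($907M), total $1836M.
VCG payment = (others' best without TerraLink) − (others' welfare with TerraLink) = 1836 − 1764 = $72M.

TerraLink pays $72M.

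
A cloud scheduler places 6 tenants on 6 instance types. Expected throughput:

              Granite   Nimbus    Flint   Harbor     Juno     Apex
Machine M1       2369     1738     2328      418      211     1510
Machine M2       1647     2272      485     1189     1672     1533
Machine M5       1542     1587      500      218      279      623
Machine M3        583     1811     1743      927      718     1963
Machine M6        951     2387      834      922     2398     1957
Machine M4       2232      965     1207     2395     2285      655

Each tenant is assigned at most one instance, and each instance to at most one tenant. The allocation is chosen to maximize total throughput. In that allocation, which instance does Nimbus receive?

Optimal: Granite→Machine M5 (1542 ops/s), Nimbus→Machine M2 (2272 ops/s), Flint→Machine M1 (2328 ops/s), Harbor→Machine M4 (2395 ops/s), Juno→Machine M6 (2398 ops/s), Apex→Machine M3 (1963 ops/s) — total 1542+2272+2328+2395+2398+1963 = 12898 ops/s.
Column-greedy (each instance in turn goes to its best remaining tenant) gives 11800 ops/s, worse by 1098.
Next-best assignment: Granite→Machine M2, Nimbus→Machine M5, Flint→Machine M1, Harbor→Machine M4, Juno→Machine M6, Apex→Machine M3 = 12318 ops/s.
Swapping Juno↔Apex (Juno→Machine M3 718 ops/s, Apex→Machine M6 1957 ops/s) loses 1686.
Nimbus's own top instance is Machine M6 (2387 ops/s), but forcing Nimbus→Machine M6 and reassigning the rest optimally gives only 12287 ops/s — worse by 611.

Nimbus receives Machine M2.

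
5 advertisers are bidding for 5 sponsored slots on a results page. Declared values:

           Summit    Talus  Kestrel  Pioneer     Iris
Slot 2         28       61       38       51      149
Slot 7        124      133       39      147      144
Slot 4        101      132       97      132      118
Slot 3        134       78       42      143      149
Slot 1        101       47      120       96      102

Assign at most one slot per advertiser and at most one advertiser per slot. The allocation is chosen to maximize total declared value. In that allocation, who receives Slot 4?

Talus receives Slot 4.

Treat this as an assignment problem: match each advertiser to one slot.
Optimal: Summit→Slot 3 ($134), Talus→Slot 4 ($132), Kestrel→Slot 1 ($120), Pioneer→Slot 7 ($147), Iris→Slot 2 ($149) — total 134+132+120+147+149 = $682.
Row-greedy (each advertiser in turn takes its best remaining slot) gives $668, worse by 14.
Next-best assignment: Summit→Slot 7, Talus→Slot 4, Kestrel→Slot 1, Pioneer→Slot 3, Iris→Slot 2 = $668.
Every other assignment is strictly worse.
Talus's own top slot is Slot 7 ($133), but forcing Talus→Slot 7 and reassigning the rest optimally gives only $668 — worse by 14.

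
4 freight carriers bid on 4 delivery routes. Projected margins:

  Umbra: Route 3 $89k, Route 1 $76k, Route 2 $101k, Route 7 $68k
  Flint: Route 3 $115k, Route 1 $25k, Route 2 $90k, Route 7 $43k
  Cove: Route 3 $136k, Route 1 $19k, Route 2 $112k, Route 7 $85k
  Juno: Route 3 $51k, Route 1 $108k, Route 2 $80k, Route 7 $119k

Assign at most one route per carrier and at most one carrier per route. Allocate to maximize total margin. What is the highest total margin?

This is a one-to-one assignment (maximum-weight bipartite matching).
Optimal: Umbra→Route 1 ($76k), Flint→Route 3 ($115k), Cove→Route 2 ($112k), Juno→Route 7 ($119k) — total 76+115+112+119 = $422k.
Max-entry greedy (repeatedly take the single best remaining cell) gives $381k, worse by 41.
Next-best assignment: Umbra→Route 1, Flint→Route 2, Cove→Route 3, Juno→Route 7 = $421k.
Checked against all permutations: $422k is optimal.

Maximum total: $422k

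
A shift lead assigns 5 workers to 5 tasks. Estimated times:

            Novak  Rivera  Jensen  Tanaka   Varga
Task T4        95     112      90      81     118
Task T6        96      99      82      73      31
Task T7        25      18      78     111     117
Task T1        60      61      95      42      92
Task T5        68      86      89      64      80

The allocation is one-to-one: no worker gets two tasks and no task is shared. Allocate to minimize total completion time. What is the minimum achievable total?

This is a one-to-one assignment (minimum-cost bipartite matching).
Optimal: Novak→Task T5 (68 min), Rivera→Task T7 (18 min), Jensen→Task T4 (90 min), Tanaka→Task T1 (42 min), Varga→Task T6 (31 min) — total 68+18+90+42+31 = 249 min.
Next-best assignment: Novak→Task T1, Rivera→Task T7, Jensen→Task T4, Tanaka→Task T5, Varga→Task T6 = 263 min.
Swapping Rivera↔Jensen (Rivera→Task T4 112 min, Jensen→Task T7 78 min) adds 82.
Every other assignment is strictly worse.

Minimum total: 249 min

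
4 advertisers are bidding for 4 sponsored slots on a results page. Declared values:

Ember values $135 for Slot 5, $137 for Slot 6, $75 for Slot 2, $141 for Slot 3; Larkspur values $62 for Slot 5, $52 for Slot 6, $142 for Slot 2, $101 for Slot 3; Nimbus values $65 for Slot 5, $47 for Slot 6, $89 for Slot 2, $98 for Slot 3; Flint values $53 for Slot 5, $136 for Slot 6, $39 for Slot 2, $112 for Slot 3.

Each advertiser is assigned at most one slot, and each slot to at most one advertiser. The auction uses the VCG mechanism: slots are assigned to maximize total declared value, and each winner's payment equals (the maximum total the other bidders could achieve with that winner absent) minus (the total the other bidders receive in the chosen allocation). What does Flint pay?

Flint pays $2.

Efficient allocation: Ember→Slot 5 ($135), Larkspur→Slot 2 ($142), Nimbus→Slot 3 ($98), Flint→Slot 6 ($136); total welfare W = $511.
Flint receives Slot 6 at value $136, so the others get W − 136 = $375.
Without Flint: best allocation of the remaining 3 bidders over all 4 slots is Ember→Slot 6 ($137), Larkspur→Slot 2 ($142), Nimbus→Slot 3 ($98), total $377.
VCG payment = (others' best without Flint) − (others' welfare with Flint) = 377 − 375 = $2.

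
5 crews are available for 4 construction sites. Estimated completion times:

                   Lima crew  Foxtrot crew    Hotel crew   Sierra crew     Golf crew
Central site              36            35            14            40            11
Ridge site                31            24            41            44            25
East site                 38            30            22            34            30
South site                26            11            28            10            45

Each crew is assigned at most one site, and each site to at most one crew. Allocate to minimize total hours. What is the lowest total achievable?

Min total: 67 hours

This is a one-to-one assignment (minimum-cost bipartite matching).
Optimal: Golf crew→Central site (11 hours), Foxtrot crew→Ridge site (24 hours), Hotel crew→East site (22 hours), Sierra crew→South site (10 hours) — total 11+24+22+10 = 67 hours.
Row-greedy (each crew in turn takes its cheapest remaining site) gives 98 hours, worse by 31.
Next-best assignment: Golf crew→Central site, Lima crew→Ridge site, Hotel crew→East site, Sierra crew→South site = 74 hours.
Every other assignment is strictly worse.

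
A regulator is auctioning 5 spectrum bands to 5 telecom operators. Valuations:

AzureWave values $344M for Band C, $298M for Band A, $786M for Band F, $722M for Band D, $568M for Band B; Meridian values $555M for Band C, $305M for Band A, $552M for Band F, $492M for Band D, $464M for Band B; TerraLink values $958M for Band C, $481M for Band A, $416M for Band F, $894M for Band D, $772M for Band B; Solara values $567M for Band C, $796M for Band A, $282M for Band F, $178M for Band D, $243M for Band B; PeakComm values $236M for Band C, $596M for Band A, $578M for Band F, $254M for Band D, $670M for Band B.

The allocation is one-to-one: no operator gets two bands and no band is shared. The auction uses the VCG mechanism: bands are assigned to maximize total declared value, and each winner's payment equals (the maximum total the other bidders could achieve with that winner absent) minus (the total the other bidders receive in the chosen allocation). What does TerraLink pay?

Efficient allocation: AzureWave→Band F ($786M), Meridian→Band D ($492M), TerraLink→Band C ($958M), Solara→Band A ($796M), PeakComm→Band B ($670M); total welfare W = $3702M.
TerraLink receives Band C at value $958M, so the others get W − 958 = $2744M.
Without TerraLink: best allocation of the remaining 4 bidders over all 5 bands is AzureWave→Band F ($786M), Meridian→Band C ($555M), Solara→Band A ($796M), PeakComm→Band B ($670M), total $2807M.
VCG payment = (others' best without TerraLink) − (others' welfare with TerraLink) = 2807 − 2744 = $63M.

TerraLink pays $63M.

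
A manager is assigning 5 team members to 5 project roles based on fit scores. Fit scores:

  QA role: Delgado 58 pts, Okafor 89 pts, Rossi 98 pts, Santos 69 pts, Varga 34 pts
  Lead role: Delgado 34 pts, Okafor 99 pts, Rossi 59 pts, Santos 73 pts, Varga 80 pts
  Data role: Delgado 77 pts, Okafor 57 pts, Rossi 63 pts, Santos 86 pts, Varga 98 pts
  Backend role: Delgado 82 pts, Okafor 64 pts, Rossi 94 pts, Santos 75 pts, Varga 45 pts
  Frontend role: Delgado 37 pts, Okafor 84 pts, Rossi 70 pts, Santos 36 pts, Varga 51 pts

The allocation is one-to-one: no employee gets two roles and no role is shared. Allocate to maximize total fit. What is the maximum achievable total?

This is the linear assignment problem.
Optimal: Delgado→Backend role (82 pts), Okafor→Frontend role (84 pts), Rossi→QA role (98 pts), Santos→Lead role (73 pts), Varga→Data role (98 pts) — total 82+84+98+73+98 = 435 pts.
Row-greedy (each employee in turn takes its best remaining role) gives 416 pts, worse by 19.
Swapping Santos↔Varga (Santos→Data role 86 pts, Varga→Lead role 80 pts) loses 5.

Maximum total: 435 pts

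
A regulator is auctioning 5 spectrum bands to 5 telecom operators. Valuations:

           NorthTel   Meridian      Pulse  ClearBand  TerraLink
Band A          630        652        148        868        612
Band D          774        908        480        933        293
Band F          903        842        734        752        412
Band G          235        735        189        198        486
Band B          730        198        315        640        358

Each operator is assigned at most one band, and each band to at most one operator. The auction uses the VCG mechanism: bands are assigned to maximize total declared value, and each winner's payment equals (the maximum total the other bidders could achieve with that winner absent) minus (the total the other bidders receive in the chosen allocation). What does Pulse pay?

Pulse pays $173M.

Efficient allocation: NorthTel→Band B ($730M), Meridian→Band G ($735M), Pulse→Band F ($734M), ClearBand→Band D ($933M), TerraLink→Band A ($612M); total welfare W = $3744M.
Pulse receives Band F at value $734M, so the others get W − 734 = $3010M.
Without Pulse: best allocation of the remaining 4 bidders over all 5 bands is NorthTel→Band F ($903M), Meridian→Band G ($735M), ClearBand→Band D ($933M), TerraLink→Band A ($612M), total $3183M.
VCG payment = (others' best without Pulse) − (others' welfare with Pulse) = 3183 − 3010 = $173M.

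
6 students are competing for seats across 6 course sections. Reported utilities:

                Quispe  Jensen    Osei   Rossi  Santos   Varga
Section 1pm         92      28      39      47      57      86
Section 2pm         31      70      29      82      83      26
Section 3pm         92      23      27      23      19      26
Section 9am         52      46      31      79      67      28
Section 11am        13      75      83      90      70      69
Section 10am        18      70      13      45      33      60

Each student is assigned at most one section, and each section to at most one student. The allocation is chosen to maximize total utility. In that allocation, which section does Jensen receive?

This is a one-to-one assignment (maximum-weight bipartite matching).
Optimal: Quispe→Section 3pm (92 points), Jensen→Section 10am (70 points), Osei→Section 11am (83 points), Rossi→Section 9am (79 points), Santos→Section 2pm (83 points), Varga→Section 1pm (86 points) — total 92+70+83+79+83+86 = 493 points.
Row-greedy (each student in turn takes its best remaining section) gives 339 points, worse by 154.
Next-best assignment: Quispe→Section 3pm, Jensen→Section 10am, Osei→Section 11am, Rossi→Section 2pm, Santos→Section 9am, Varga→Section 1pm = 480 points.
Swapping Osei↔Rossi (Osei→Section 9am 31 points, Rossi→Section 11am 90 points) loses 41.
Every other assignment is strictly worse.
Jensen's own top section is Section 11am (75 points), but forcing Jensen→Section 11am and reassigning the rest optimally gives only 428 points — worse by 65.

Jensen receives Section 10am.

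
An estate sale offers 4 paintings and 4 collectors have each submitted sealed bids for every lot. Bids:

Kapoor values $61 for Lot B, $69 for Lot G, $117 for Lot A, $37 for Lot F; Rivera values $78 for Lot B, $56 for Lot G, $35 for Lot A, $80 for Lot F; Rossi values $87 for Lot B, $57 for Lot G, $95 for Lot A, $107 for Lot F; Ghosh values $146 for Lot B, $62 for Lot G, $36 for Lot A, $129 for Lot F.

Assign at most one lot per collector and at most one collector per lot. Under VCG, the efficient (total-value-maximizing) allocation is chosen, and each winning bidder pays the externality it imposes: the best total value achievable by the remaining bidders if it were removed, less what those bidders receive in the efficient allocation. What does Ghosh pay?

Ghosh pays $22.

Efficient allocation: Kapoor→Lot A ($117), Rivera→Lot G ($56), Rossi→Lot F ($107), Ghosh→Lot B ($146); total welfare W = $426.
Ghosh receives Lot B at value $146, so the others get W − 146 = $280.
Without Ghosh: best allocation of the remaining 3 bidders over all 4 lots is Kapoor→Lot A ($117), Rivera→Lot B ($78), Rossi→Lot F ($107), total $302.
VCG payment = (others' best without Ghosh) − (others' welfare with Ghosh) = 302 − 280 = $22.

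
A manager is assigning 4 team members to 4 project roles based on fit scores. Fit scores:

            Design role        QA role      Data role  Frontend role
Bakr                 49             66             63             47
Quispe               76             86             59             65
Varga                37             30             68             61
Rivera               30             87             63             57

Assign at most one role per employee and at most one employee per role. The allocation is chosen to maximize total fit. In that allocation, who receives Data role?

This is the linear assignment problem.
Optimal: Bakr→Data role (63 pts), Quispe→Design role (76 pts), Varga→Frontend role (61 pts), Rivera→QA role (87 pts) — total 63+76+61+87 = 287 pts.
Column-greedy (each role in turn goes to its best remaining employee) gives 278 pts, worse by 9.
Bakr's own top role is QA role (66 pts), but forcing Bakr→QA role and reassigning the rest optimally gives only 267 pts — worse by 20.

Bakr receives Data role.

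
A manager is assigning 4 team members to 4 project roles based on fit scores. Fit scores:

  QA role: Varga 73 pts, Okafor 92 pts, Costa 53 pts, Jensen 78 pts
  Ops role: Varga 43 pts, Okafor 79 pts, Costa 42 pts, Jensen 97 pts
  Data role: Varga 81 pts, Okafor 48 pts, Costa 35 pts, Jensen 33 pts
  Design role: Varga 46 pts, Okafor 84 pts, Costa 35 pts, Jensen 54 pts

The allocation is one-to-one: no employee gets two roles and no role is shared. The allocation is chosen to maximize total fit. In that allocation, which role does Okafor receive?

Okafor receives Design role.

Optimal: Varga→Data role (81 pts), Okafor→Design role (84 pts), Costa→QA role (53 pts), Jensen→Ops role (97 pts) — total 81+84+53+97 = 315 pts.
Column-greedy (each role in turn goes to its best remaining employee) gives 305 pts, worse by 10.
Swapping Varga↔Jensen (Varga→Ops role 43 pts, Jensen→Data role 33 pts) loses 102.
Okafor's own top role is QA role (92 pts), but forcing Okafor→QA role and reassigning the rest optimally gives only 305 pts — worse by 10.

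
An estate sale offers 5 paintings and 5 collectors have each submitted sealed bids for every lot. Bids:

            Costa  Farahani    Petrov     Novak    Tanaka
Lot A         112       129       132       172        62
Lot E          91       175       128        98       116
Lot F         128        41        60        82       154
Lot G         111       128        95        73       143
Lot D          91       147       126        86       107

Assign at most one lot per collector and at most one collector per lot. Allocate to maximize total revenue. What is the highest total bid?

Maximum total: $744

Optimal: Costa→Lot F ($128), Farahani→Lot E ($175), Petrov→Lot D ($126), Novak→Lot A ($172), Tanaka→Lot G ($143) — total 128+175+126+172+143 = $744.
Max-entry greedy (repeatedly take the single best remaining cell) gives $738, worse by 6.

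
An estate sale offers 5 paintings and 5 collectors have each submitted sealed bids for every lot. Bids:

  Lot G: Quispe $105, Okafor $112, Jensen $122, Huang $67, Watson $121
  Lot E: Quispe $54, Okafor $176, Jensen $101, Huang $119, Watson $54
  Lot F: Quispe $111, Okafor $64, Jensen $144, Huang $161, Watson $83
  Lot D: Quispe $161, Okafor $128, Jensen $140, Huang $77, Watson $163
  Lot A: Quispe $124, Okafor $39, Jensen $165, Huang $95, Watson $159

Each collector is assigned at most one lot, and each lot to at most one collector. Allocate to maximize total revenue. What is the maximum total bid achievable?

This is the linear assignment problem.
Optimal: Quispe→Lot D ($161), Okafor→Lot E ($176), Jensen→Lot A ($165), Huang→Lot F ($161), Watson→Lot G ($121) — total 161+176+165+161+121 = $784.
Max-entry greedy (repeatedly take the single best remaining cell) gives $770, worse by 14.

Max total: $784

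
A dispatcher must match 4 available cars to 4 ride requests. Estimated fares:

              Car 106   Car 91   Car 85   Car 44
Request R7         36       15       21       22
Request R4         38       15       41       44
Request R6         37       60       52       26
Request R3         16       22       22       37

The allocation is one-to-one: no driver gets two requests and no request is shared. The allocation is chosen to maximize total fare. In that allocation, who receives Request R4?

Optimal: Car 106→Request R7 ($36), Car 91→Request R6 ($60), Car 85→Request R4 ($41), Car 44→Request R3 ($37) — total 36+60+41+37 = $174.
Column-greedy (each request in turn goes to its best remaining driver) gives $162, worse by 12.
Next-best assignment: Car 106→Request R7, Car 91→Request R6, Car 85→Request R3, Car 44→Request R4 = $162.
Checked against all permutations: $174 is optimal.
Car 85's own top request is Request R6 ($52), but forcing Car 85→Request R6 and reassigning the rest optimally gives only $154 — worse by 20.

Car 85 receives Request R4.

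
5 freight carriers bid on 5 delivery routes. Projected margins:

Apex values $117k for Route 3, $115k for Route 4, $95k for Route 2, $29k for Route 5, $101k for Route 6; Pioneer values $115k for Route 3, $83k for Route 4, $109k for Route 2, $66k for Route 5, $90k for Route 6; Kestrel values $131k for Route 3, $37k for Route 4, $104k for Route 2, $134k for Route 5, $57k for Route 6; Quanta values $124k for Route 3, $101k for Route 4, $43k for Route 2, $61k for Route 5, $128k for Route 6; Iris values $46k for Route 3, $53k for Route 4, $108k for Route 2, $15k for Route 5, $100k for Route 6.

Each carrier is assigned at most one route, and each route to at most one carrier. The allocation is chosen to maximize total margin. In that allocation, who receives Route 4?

Apex receives Route 4.

Optimal: Apex→Route 4 ($115k), Pioneer→Route 3 ($115k), Kestrel→Route 5 ($134k), Quanta→Route 6 ($128k), Iris→Route 2 ($108k) — total 115+115+134+128+108 = $600k.
Row-greedy (each carrier in turn takes its best remaining route) gives $541k, worse by 59.
No other one-to-one assignment exceeds $600k.
Apex's own top route is Route 3 ($117k), but forcing Apex→Route 3 and reassigning the rest optimally gives only $570k — worse by 30.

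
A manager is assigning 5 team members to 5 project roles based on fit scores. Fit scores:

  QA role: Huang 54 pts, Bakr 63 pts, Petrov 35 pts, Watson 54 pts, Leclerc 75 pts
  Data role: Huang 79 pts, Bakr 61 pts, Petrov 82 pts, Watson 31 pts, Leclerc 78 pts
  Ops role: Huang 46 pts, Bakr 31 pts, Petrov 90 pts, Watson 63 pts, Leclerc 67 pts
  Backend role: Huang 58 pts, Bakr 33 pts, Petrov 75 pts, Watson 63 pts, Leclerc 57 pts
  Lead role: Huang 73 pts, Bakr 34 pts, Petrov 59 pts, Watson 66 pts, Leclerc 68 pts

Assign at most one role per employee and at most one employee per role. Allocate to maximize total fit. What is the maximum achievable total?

Optimal: Huang→Lead role (73 pts), Bakr→QA role (63 pts), Petrov→Ops role (90 pts), Watson→Backend role (63 pts), Leclerc→Data role (78 pts) — total 73+63+90+63+78 = 367 pts.
Row-greedy (each employee in turn takes its best remaining role) gives 355 pts, worse by 12.
Next-best assignment: Huang→Data role, Bakr→QA role, Petrov→Ops role, Watson→Backend role, Leclerc→Lead role = 363 pts.
Every other assignment is strictly worse.

Max total: 367 pts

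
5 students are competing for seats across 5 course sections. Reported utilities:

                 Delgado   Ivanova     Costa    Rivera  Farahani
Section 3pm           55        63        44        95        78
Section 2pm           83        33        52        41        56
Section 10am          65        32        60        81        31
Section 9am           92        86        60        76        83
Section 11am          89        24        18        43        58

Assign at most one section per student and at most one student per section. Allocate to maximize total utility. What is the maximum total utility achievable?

Max total: 386 points

Optimal: Delgado→Section 11am (89 points), Ivanova→Section 9am (86 points), Costa→Section 2pm (52 points), Rivera→Section 10am (81 points), Farahani→Section 3pm (78 points) — total 89+86+52+81+78 = 386 points.
Column-greedy (each section in turn goes to its best remaining student) gives 382 points, worse by 4.
Swapping Farahani↔Rivera (Farahani→Section 10am 31 points, Rivera→Section 3pm 95 points) loses 33.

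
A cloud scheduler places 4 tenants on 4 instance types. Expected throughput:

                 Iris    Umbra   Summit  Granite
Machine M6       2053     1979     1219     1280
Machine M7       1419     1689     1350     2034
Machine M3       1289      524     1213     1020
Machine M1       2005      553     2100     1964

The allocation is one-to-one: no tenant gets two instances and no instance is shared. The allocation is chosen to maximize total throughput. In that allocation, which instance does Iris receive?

Optimal: Iris→Machine M3 (1289 ops/s), Umbra→Machine M6 (1979 ops/s), Summit→Machine M1 (2100 ops/s), Granite→Machine M7 (2034 ops/s) — total 1289+1979+2100+2034 = 7402 ops/s.
Max-entry greedy (repeatedly take the single best remaining cell) gives 6711 ops/s, worse by 691.
Every other assignment is strictly worse.
Iris's own top instance is Machine M6 (2053 ops/s), but forcing Iris→Machine M6 and reassigning the rest optimally gives only 6919 ops/s — worse by 483.

Iris receives Machine M3.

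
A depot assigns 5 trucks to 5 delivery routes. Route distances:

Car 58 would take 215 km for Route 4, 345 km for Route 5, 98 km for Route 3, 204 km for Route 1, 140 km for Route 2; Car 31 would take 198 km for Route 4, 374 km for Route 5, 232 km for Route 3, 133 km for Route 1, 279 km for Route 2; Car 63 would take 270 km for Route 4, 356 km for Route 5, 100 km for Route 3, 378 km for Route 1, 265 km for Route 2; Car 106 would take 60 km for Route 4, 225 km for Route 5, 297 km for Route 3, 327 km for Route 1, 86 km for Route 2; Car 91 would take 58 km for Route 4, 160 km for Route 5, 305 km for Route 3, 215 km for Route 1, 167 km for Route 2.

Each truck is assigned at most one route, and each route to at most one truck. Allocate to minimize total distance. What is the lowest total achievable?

Minimum total: 593 km

This is a one-to-one assignment (minimum-cost bipartite matching).
Optimal: Car 58→Route 2 (140 km), Car 31→Route 1 (133 km), Car 63→Route 3 (100 km), Car 106→Route 4 (60 km), Car 91→Route 5 (160 km) — total 140+133+100+60+160 = 593 km.
Next-best assignment: Car 58→Route 2, Car 31→Route 1, Car 63→Route 3, Car 106→Route 5, Car 91→Route 4 = 656 km.
Swapping Car 91↔Car 31 (Car 91→Route 1 215 km, Car 31→Route 5 374 km) adds 296.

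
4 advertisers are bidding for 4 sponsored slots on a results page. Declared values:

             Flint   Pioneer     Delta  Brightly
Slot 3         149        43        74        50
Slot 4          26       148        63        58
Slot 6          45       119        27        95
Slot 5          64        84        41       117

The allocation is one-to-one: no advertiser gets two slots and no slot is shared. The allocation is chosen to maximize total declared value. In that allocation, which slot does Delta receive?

Delta receives Slot 4.

Optimal: Flint→Slot 3 ($149), Pioneer→Slot 6 ($119), Delta→Slot 4 ($63), Brightly→Slot 5 ($117) — total 149+119+63+117 = $448.
Max-entry greedy (repeatedly take the single best remaining cell) gives $441, worse by 7.
Checked against all permutations: $448 is optimal.
Delta's own top slot is Slot 3 ($74), but forcing Delta→Slot 3 and reassigning the rest optimally gives only $384 — worse by 64.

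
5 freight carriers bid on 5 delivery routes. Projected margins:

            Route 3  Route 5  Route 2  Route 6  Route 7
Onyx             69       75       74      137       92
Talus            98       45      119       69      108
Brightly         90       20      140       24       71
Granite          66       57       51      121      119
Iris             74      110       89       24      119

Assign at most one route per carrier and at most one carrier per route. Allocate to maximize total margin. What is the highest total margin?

Maximum total: $604k

Optimal: Onyx→Route 6 ($137k), Talus→Route 3 ($98k), Brightly→Route 2 ($140k), Granite→Route 7 ($119k), Iris→Route 5 ($110k) — total 137+98+140+119+110 = $604k.
Row-greedy (each carrier in turn takes its best remaining route) gives $575k, worse by 29.
Next-best assignment: Onyx→Route 6, Talus→Route 2, Brightly→Route 3, Granite→Route 7, Iris→Route 5 = $575k.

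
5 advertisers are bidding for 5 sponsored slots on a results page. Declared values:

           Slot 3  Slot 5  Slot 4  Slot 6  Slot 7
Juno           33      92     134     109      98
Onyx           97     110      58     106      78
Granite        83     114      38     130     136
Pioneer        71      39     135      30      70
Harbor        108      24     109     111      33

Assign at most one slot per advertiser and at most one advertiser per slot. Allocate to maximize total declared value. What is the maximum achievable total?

Maximum total: $598

Optimal: Juno→Slot 6 ($109), Onyx→Slot 5 ($110), Granite→Slot 7 ($136), Pioneer→Slot 4 ($135), Harbor→Slot 3 ($108) — total 109+110+136+135+108 = $598.
Max-entry greedy (repeatedly take the single best remaining cell) gives $525, worse by 73.
Next-best assignment: Juno→Slot 7, Onyx→Slot 5, Granite→Slot 6, Pioneer→Slot 4, Harbor→Slot 3 = $581.
Every other assignment is strictly worse.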